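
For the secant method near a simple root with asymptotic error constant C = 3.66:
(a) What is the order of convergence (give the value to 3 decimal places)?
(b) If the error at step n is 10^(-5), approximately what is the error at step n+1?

(a) Secant method has superlinear convergence with order φ = (1+√5)/2 ≈ 1.618.
    This means |e_{n+1}| ≈ C|e_n|^1.618.

(b) With |e_n| = 10^(-5) and C = 3.66:
    |e_{n+1}| ≈ 3.66 × (10^(-5))^1.618 = 3.66 × 10^(-8.09)

(a) ≈ 1.618 (golden ratio); (b) |e_{n+1}| ≈ 2.974e-08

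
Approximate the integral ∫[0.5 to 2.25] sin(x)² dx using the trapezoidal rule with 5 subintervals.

f(x) = sin(x)²
a = 0.5, b = 2.25, n = 5
h = (b - a)/n = 0.350000

Trapezoidal rule: (h/2)[f(x₀) + 2f(x₁) + 2f(x₂) + ... + f(xₙ)]

x_0 = 0.5000, f(x_0) = 0.229849, coefficient = 1
x_1 = 0.8500, f(x_1) = 0.564422, coefficient = 2
x_2 = 1.2000, f(x_2) = 0.868697, coefficient = 2
x_3 = 1.5500, f(x_3) = 0.999568, coefficient = 2
x_4 = 1.9000, f(x_4) = 0.895484, coefficient = 2
x_5 = 2.2500, f(x_5) = 0.605398, coefficient = 1

I ≈ (0.350000/2) × 7.491588 = 1.311028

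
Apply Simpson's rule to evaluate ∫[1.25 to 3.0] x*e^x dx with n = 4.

f(x) = x*e^x
a = 1.25, b = 3.0, n = 4
h = (b - a)/n = 0.437500

Simpson's rule: (h/3)[f(x₀) + 4f(x₁) + 2f(x₂) + ... + f(xₙ)]

x_0 = 1.2500, f(x_0) = 4.362929, coefficient = 1
x_1 = 1.6875, f(x_1) = 9.122539, coefficient = 4
x_2 = 2.1250, f(x_2) = 17.792407, coefficient = 2
x_3 = 2.5625, f(x_3) = 33.231006, coefficient = 4
x_4 = 3.0000, f(x_4) = 60.256611, coefficient = 1

I ≈ (0.437500/3) × 269.618532 = 39.319369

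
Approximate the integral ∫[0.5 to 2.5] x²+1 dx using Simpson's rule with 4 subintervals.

f(x) = x²+1
a = 0.5, b = 2.5, n = 4
h = (b - a)/n = 0.500000

Simpson's rule: (h/3)[f(x₀) + 4f(x₁) + 2f(x₂) + ... + f(xₙ)]

x_0 = 0.5000, f(x_0) = 1.250000, coefficient = 1
x_1 = 1.0000, f(x_1) = 2.000000, coefficient = 4
x_2 = 1.5000, f(x_2) = 3.250000, coefficient = 2
x_3 = 2.0000, f(x_3) = 5.000000, coefficient = 4
x_4 = 2.5000, f(x_4) = 7.250000, coefficient = 1

I ≈ (0.500000/3) × 43.000000 = 7.166667
Exact value: 7.166667
Error: 0.000000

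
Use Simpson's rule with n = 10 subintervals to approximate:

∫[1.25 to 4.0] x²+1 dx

f(x) = x²+1
a = 1.25, b = 4.0, n = 10
h = (b - a)/n = 0.275000

Simpson's rule: (h/3)[f(x₀) + 4f(x₁) + 2f(x₂) + ... + f(xₙ)]

x_0 = 1.2500, f(x_0) = 2.562500, coefficient = 1
x_1 = 1.5250, f(x_1) = 3.325625, coefficient = 4
x_2 = 1.8000, f(x_2) = 4.240000, coefficient = 2
x_3 = 2.0750, f(x_3) = 5.305625, coefficient = 4
x_4 = 2.3500, f(x_4) = 6.522500, coefficient = 2
x_5 = 2.6250, f(x_5) = 7.890625, coefficient = 4
x_6 = 2.9000, f(x_6) = 9.410000, coefficient = 2
x_7 = 3.1750, f(x_7) = 11.080625, coefficient = 4
x_8 = 3.4500, f(x_8) = 12.902500, coefficient = 2
x_9 = 3.7250, f(x_9) = 14.875625, coefficient = 4
x_10 = 4.0000, f(x_10) = 17.000000, coefficient = 1

I ≈ (0.275000/3) × 255.625000 = 23.432292
Exact value: 23.432292
Error: 0.000000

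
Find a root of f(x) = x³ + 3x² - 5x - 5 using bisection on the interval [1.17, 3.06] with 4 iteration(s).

f(x) = x³ + 3x² - 5x - 5
Initial interval: [1.17, 3.06]

Iteration 1:
  c_1 = (1.170000 + 3.060000)/2 = 2.115000
  f(c_1) = f(2.115000) = 7.305546
  f(a) × f(c) < 0, new interval: [1.170000, 2.115000]
Iteration 2:
  c_2 = (1.170000 + 2.115000)/2 = 1.642500
  f(c_2) = f(1.642500) = -0.687934
  f(a) × f(c) ≥ 0, new interval: [1.642500, 2.115000]
Iteration 3:
  c_3 = (1.642500 + 2.115000)/2 = 1.878750
  f(c_3) = f(1.878750) = 2.826781
  f(a) × f(c) < 0, new interval: [1.642500, 1.878750]
Iteration 4:
  c_4 = (1.642500 + 1.878750)/2 = 1.760625
  f(c_4) = f(1.760625) = 0.953862
  f(a) × f(c) < 0, new interval: [1.642500, 1.760625]

After 4 iteration(s), the approximation is c_4 = 1.760625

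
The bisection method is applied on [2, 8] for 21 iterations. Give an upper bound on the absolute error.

Bisection error bound: |error| ≤ (b-a)/2^n
|error| ≤ (8 - 2)/2^21 = 6/2^21
|error| ≤ 0.0000028610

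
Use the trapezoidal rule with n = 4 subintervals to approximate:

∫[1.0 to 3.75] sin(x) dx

f(x) = sin(x)
a = 1.0, b = 3.75, n = 4
h = (b - a)/n = 0.687500

Trapezoidal rule: (h/2)[f(x₀) + 2f(x₁) + 2f(x₂) + ... + f(xₙ)]

x_0 = 1.0000, f(x_0) = 0.841471, coefficient = 1
x_1 = 1.6875, f(x_1) = 0.993198, coefficient = 2
x_2 = 2.3750, f(x_2) = 0.693685, coefficient = 2
x_3 = 3.0625, f(x_3) = 0.079010, coefficient = 2
x_4 = 3.7500, f(x_4) = -0.571561, coefficient = 1

I ≈ (0.687500/2) × 3.801696 = 1.306833
Exact value: 1.360862
Error: 0.054029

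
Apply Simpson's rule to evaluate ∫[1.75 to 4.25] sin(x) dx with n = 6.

f(x) = sin(x)
a = 1.75, b = 4.25, n = 6
h = (b - a)/n = 0.416667

Simpson's rule: (h/3)[f(x₀) + 4f(x₁) + 2f(x₂) + ... + f(xₙ)]

x_0 = 1.7500, f(x_0) = 0.983986, coefficient = 1
x_1 = 2.1667, f(x_1) = 0.827660, coefficient = 4
x_2 = 2.5833, f(x_2) = 0.529711, coefficient = 2
x_3 = 3.0000, f(x_3) = 0.141120, coefficient = 4
x_4 = 3.4167, f(x_4) = -0.271618, coefficient = 2
x_5 = 3.8333, f(x_5) = -0.637879, coefficient = 4
x_6 = 4.2500, f(x_6) = -0.894989, coefficient = 1

I ≈ (0.416667/3) × 1.928788 = 0.267887
Exact value: 0.267841
Error: 0.000046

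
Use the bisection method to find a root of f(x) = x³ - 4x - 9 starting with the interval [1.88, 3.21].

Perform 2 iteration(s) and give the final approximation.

f(x) = x³ - 4x - 9
Initial interval: [1.88, 3.21]

Iteration 1:
  c_1 = (1.880000 + 3.210000)/2 = 2.545000
  f(c_1) = f(2.545000) = -2.695971
  f(a) × f(c) ≥ 0, new interval: [2.545000, 3.210000]
Iteration 2:
  c_2 = (2.545000 + 3.210000)/2 = 2.877500
  f(c_2) = f(2.877500) = 3.315718
  f(a) × f(c) < 0, new interval: [2.545000, 2.877500]

After 2 iteration(s), the approximation is c_2 = 2.877500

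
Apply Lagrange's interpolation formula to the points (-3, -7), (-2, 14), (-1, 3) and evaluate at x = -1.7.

Lagrange interpolation formula:
P(x) = Σ yᵢ × Lᵢ(x)
where Lᵢ(x) = Π_{j≠i} (x - xⱼ)/(xᵢ - xⱼ)

L_0(-1.7) = (-1.7 - (-2))/(-3 - (-2)) × (-1.7 - (-1))/(-3 - (-1)) = -0.105000
L_1(-1.7) = (-1.7 - (-3))/(-2 - (-3)) × (-1.7 - (-1))/(-2 - (-1)) = 0.910000
L_2(-1.7) = (-1.7 - (-3))/(-1 - (-3)) × (-1.7 - (-2))/(-1 - (-2)) = 0.195000

P(-1.7) = (-7)×L_0(-1.7) + 14×L_1(-1.7) + 3×L_2(-1.7)
P(-1.7) = 14.060000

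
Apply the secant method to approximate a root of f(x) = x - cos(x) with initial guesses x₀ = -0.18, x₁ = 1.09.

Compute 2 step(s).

f(x) = x - cos(x)
x₀ = -0.18, x₁ = 1.09

Secant formula: x_{n+1} = x_n - f(x_n)(x_n - x_{n-1})/(f(x_n) - f(x_{n-1}))

Iteration 1:
  f(-0.180000) = -1.163844
  f(1.090000) = 0.627515
  x_2 = 1.090000 - 0.627515×(1.090000 - (-0.180000))/(0.627515 - (-1.163844))
       = 0.645118
Iteration 2:
  f(1.090000) = 0.627515
  f(0.645118) = -0.153911
  x_3 = 0.645118 - (-0.153911)×(0.645118 - 1.090000)/(-0.153911 - 0.627515)
       = 0.732743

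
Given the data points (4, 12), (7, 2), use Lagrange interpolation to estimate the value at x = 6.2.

Lagrange interpolation formula:
P(x) = Σ yᵢ × Lᵢ(x)
where Lᵢ(x) = Π_{j≠i} (x - xⱼ)/(xᵢ - xⱼ)

L_0(6.2) = (6.2 - 7)/(4 - 7) = 0.266667
L_1(6.2) = (6.2 - 4)/(7 - 4) = 0.733333

P(6.2) = 12×L_0(6.2) + 2×L_1(6.2)
P(6.2) = 4.666667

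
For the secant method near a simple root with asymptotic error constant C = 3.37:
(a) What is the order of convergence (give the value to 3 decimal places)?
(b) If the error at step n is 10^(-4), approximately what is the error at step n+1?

(a) Secant method has superlinear convergence with order φ = (1+√5)/2 ≈ 1.618.
    This means |e_{n+1}| ≈ C|e_n|^1.618.

(b) With |e_n| = 10^(-4) and C = 3.37:
    |e_{n+1}| ≈ 3.37 × (10^(-4))^1.618 = 3.37 × 10^(-6.47)

(a) ≈ 1.618 (golden ratio); (b) |e_{n+1}| ≈ 1.136e-06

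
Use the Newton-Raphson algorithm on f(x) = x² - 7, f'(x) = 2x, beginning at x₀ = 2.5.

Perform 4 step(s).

f(x) = x² - 7
f'(x) = 2x
x₀ = 2.5

Newton-Raphson formula: x_{n+1} = x_n - f(x_n)/f'(x_n)

Iteration 1:
  f(2.500000) = -0.750000
  f'(2.500000) = 5.000000
  x_1 = 2.500000 - (-0.750000)/5.000000 = 2.650000
Iteration 2:
  f(2.650000) = 0.022500
  f'(2.650000) = 5.300000
  x_2 = 2.650000 - 0.022500/5.300000 = 2.645755
Iteration 3:
  f(2.645755) = 0.000018
  f'(2.645755) = 5.291509
  x_3 = 2.645755 - 0.000018/5.291509 = 2.645751
Iteration 4:
  f(2.645751) = 0.000000
  f'(2.645751) = 5.291503
  x_4 = 2.645751 - 0.000000/5.291503 = 2.645751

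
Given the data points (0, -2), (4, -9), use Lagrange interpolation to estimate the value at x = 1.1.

Lagrange interpolation formula:
P(x) = Σ yᵢ × Lᵢ(x)
where Lᵢ(x) = Π_{j≠i} (x - xⱼ)/(xᵢ - xⱼ)

L_0(1.1) = (1.1 - 4)/(0 - 4) = 0.725000
L_1(1.1) = (1.1 - 0)/(4 - 0) = 0.275000

P(1.1) = (-2)×L_0(1.1) + (-9)×L_1(1.1)
P(1.1) = -3.925000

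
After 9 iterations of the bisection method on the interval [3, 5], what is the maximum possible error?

Bisection error bound: |error| ≤ (b-a)/2^n
|error| ≤ (5 - 3)/2^9 = 2/2^9
|error| ≤ 0.0039062500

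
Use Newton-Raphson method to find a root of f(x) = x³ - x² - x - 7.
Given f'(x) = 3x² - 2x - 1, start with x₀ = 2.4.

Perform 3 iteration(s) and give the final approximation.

f(x) = x³ - x² - x - 7
f'(x) = 3x² - 2x - 1
x₀ = 2.4

Newton-Raphson formula: x_{n+1} = x_n - f(x_n)/f'(x_n)

Iteration 1:
  f(2.400000) = -1.336000
  f'(2.400000) = 11.480000
  x_1 = 2.400000 - (-1.336000)/11.480000 = 2.516376
Iteration 2:
  f(2.516376) = 0.085545
  f'(2.516376) = 12.963697
  x_2 = 2.516376 - 0.085545/12.963697 = 2.509777
Iteration 3:
  f(2.509777) = 0.000285
  f'(2.509777) = 12.877394
  x_3 = 2.509777 - 0.000285/12.877394 = 2.509755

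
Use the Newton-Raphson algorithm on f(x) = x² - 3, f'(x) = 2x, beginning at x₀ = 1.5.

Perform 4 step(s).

f(x) = x² - 3
f'(x) = 2x
x₀ = 1.5

Newton-Raphson formula: x_{n+1} = x_n - f(x_n)/f'(x_n)

Iteration 1:
  f(1.500000) = -0.750000
  f'(1.500000) = 3.000000
  x_1 = 1.500000 - (-0.750000)/3.000000 = 1.750000
Iteration 2:
  f(1.750000) = 0.062500
  f'(1.750000) = 3.500000
  x_2 = 1.750000 - 0.062500/3.500000 = 1.732143
Iteration 3:
  f(1.732143) = 0.000319
  f'(1.732143) = 3.464286
  x_3 = 1.732143 - 0.000319/3.464286 = 1.732051
Iteration 4:
  f(1.732051) = 0.000000
  f'(1.732051) = 3.464102
  x_4 = 1.732051 - 0.000000/3.464102 = 1.732051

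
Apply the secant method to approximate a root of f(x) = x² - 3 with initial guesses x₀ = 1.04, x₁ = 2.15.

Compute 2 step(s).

f(x) = x² - 3
x₀ = 1.04, x₁ = 2.15

Secant formula: x_{n+1} = x_n - f(x_n)(x_n - x_{n-1})/(f(x_n) - f(x_{n-1}))

Iteration 1:
  f(1.040000) = -1.918400
  f(2.150000) = 1.622500
  x_2 = 2.150000 - 1.622500×(2.150000 - 1.040000)/(1.622500 - (-1.918400))
       = 1.641379
Iteration 2:
  f(2.150000) = 1.622500
  f(1.641379) = -0.305874
  x_3 = 1.641379 - (-0.305874)×(1.641379 - 2.150000)/(-0.305874 - 1.622500)
       = 1.722055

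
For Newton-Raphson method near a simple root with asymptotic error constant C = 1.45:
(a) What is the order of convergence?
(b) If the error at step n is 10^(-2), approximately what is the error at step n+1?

(a) Newton-Raphson has quadratic (order 2) convergence near simple roots.
    This means |e_{n+1}| ≈ C|e_n|².

(b) With |e_n| = 10^(-2) and C = 1.45:
    |e_{n+1}| ≈ 1.45 × (10^(-2))² = 1.45 × 10^(-4)

(a) 2 (quadratic); (b) |e_{n+1}| ≈ 1.450e-04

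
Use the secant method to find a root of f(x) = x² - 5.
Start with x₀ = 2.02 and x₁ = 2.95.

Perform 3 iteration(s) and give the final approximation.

f(x) = x² - 5
x₀ = 2.02, x₁ = 2.95

Secant formula: x_{n+1} = x_n - f(x_n)(x_n - x_{n-1})/(f(x_n) - f(x_{n-1}))

Iteration 1:
  f(2.020000) = -0.919600
  f(2.950000) = 3.702500
  x_2 = 2.950000 - 3.702500×(2.950000 - 2.020000)/(3.702500 - (-0.919600))
       = 2.205030
Iteration 2:
  f(2.950000) = 3.702500
  f(2.205030) = -0.137842
  x_3 = 2.205030 - (-0.137842)×(2.205030 - 2.950000)/(-0.137842 - 3.702500)
       = 2.231769
Iteration 3:
  f(2.205030) = -0.137842
  f(2.231769) = -0.019205
  x_4 = 2.231769 - (-0.019205)×(2.231769 - 2.205030)/(-0.019205 - (-0.137842))
       = 2.236098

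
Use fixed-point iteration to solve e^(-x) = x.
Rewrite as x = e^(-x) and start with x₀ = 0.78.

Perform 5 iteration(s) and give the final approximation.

Equation: e^(-x) = x
Fixed-point form: x = e^(-x)
x₀ = 0.78

x_1 = g(0.780000) = 0.458406
x_2 = g(0.458406) = 0.632291
x_3 = g(0.632291) = 0.531373
x_4 = g(0.531373) = 0.587797
x_5 = g(0.587797) = 0.555550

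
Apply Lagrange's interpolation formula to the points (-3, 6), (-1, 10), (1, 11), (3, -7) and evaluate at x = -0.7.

Lagrange interpolation formula:
P(x) = Σ yᵢ × Lᵢ(x)
where Lᵢ(x) = Π_{j≠i} (x - xⱼ)/(xᵢ - xⱼ)

L_0(-0.7) = (-0.7 - (-1))/(-3 - (-1)) × (-0.7 - 1)/(-3 - 1) × (-0.7 - 3)/(-3 - 3) = -0.039313
L_1(-0.7) = (-0.7 - (-3))/(-1 - (-3)) × (-0.7 - 1)/(-1 - 1) × (-0.7 - 3)/(-1 - 3) = 0.904187
L_2(-0.7) = (-0.7 - (-3))/(1 - (-3)) × (-0.7 - (-1))/(1 - (-1)) × (-0.7 - 3)/(1 - 3) = 0.159563
L_3(-0.7) = (-0.7 - (-3))/(3 - (-3)) × (-0.7 - (-1))/(3 - (-1)) × (-0.7 - 1)/(3 - 1) = -0.024438

P(-0.7) = 6×L_0(-0.7) + 10×L_1(-0.7) + 11×L_2(-0.7) + (-7)×L_3(-0.7)
P(-0.7) = 10.732250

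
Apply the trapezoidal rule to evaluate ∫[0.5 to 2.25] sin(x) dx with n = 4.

f(x) = sin(x)
a = 0.5, b = 2.25, n = 4
h = (b - a)/n = 0.437500

Trapezoidal rule: (h/2)[f(x₀) + 2f(x₁) + 2f(x₂) + ... + f(xₙ)]

x_0 = 0.5000, f(x_0) = 0.479426, coefficient = 1
x_1 = 0.9375, f(x_1) = 0.806081, coefficient = 2
x_2 = 1.3750, f(x_2) = 0.980893, coefficient = 2
x_3 = 1.8125, f(x_3) = 0.970932, coefficient = 2
x_4 = 2.2500, f(x_4) = 0.778073, coefficient = 1

I ≈ (0.437500/2) × 6.773310 = 1.481662
Exact value: 1.505756
Error: 0.024095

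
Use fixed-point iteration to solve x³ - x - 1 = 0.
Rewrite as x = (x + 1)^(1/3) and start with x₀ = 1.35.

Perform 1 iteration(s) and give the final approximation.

Equation: x³ - x - 1 = 0
Fixed-point form: x = (x + 1)^(1/3)
x₀ = 1.35

x_1 = g(1.350000) = 1.329503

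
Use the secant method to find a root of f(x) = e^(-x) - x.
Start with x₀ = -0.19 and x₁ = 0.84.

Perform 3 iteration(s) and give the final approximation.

f(x) = e^(-x) - x
x₀ = -0.19, x₁ = 0.84

Secant formula: x_{n+1} = x_n - f(x_n)(x_n - x_{n-1})/(f(x_n) - f(x_{n-1}))

Iteration 1:
  f(-0.190000) = 1.399250
  f(0.840000) = -0.408289
  x_2 = 0.840000 - (-0.408289)×(0.840000 - (-0.190000))/(-0.408289 - 1.399250)
       = 0.607342
Iteration 2:
  f(0.840000) = -0.408289
  f(0.607342) = -0.062545
  x_3 = 0.607342 - (-0.062545)×(0.607342 - 0.840000)/(-0.062545 - (-0.408289))
       = 0.565254
Iteration 3:
  f(0.607342) = -0.062545
  f(0.565254) = 0.002961
  x_4 = 0.565254 - 0.002961×(0.565254 - 0.607342)/(0.002961 - (-0.062545))
       = 0.567157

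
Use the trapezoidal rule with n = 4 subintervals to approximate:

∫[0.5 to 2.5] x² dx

f(x) = x²
a = 0.5, b = 2.5, n = 4
h = (b - a)/n = 0.500000

Trapezoidal rule: (h/2)[f(x₀) + 2f(x₁) + 2f(x₂) + ... + f(xₙ)]

x_0 = 0.5000, f(x_0) = 0.250000, coefficient = 1
x_1 = 1.0000, f(x_1) = 1.000000, coefficient = 2
x_2 = 1.5000, f(x_2) = 2.250000, coefficient = 2
x_3 = 2.0000, f(x_3) = 4.000000, coefficient = 2
x_4 = 2.5000, f(x_4) = 6.250000, coefficient = 1

I ≈ (0.500000/2) × 21.000000 = 5.250000
Exact value: 5.166667
Error: 0.083333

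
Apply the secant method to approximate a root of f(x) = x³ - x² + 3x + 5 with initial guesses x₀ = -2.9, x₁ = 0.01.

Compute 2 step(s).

f(x) = x³ - x² + 3x + 5
x₀ = -2.9, x₁ = 0.01

Secant formula: x_{n+1} = x_n - f(x_n)(x_n - x_{n-1})/(f(x_n) - f(x_{n-1}))

Iteration 1:
  f(-2.900000) = -36.499000
  f(0.010000) = 5.029901
  x_2 = 0.010000 - 5.029901×(0.010000 - (-2.900000))/(5.029901 - (-36.499000))
       = -0.342454
Iteration 2:
  f(0.010000) = 5.029901
  f(-0.342454) = 3.815204
  x_3 = -0.342454 - 3.815204×(-0.342454 - 0.010000)/(3.815204 - 5.029901)
       = -1.449464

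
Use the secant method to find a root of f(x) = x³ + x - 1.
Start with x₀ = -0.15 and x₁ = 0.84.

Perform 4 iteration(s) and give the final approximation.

f(x) = x³ + x - 1
x₀ = -0.15, x₁ = 0.84

Secant formula: x_{n+1} = x_n - f(x_n)(x_n - x_{n-1})/(f(x_n) - f(x_{n-1}))

Iteration 1:
  f(-0.150000) = -1.153375
  f(0.840000) = 0.432704
  x_2 = 0.840000 - 0.432704×(0.840000 - (-0.150000))/(0.432704 - (-1.153375))
       = 0.569914
Iteration 2:
  f(0.840000) = 0.432704
  f(0.569914) = -0.244976
  x_3 = 0.569914 - (-0.244976)×(0.569914 - 0.840000)/(-0.244976 - 0.432704)
       = 0.667548
Iteration 3:
  f(0.569914) = -0.244976
  f(0.667548) = -0.034978
  x_4 = 0.667548 - (-0.034978)×(0.667548 - 0.569914)/(-0.034978 - (-0.244976))
       = 0.683811
Iteration 4:
  f(0.667548) = -0.034978
  f(0.683811) = 0.003559
  x_5 = 0.683811 - 0.003559×(0.683811 - 0.667548)/(0.003559 - (-0.034978))
       = 0.682309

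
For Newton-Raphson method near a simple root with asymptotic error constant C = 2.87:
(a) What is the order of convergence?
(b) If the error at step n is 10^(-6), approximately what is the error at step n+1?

(a) Newton-Raphson has quadratic (order 2) convergence near simple roots.
    This means |e_{n+1}| ≈ C|e_n|².

(b) With |e_n| = 10^(-6) and C = 2.87:
    |e_{n+1}| ≈ 2.87 × (10^(-6))² = 2.87 × 10^(-12)

(a) 2 (quadratic); (b) |e_{n+1}| ≈ 2.870e-12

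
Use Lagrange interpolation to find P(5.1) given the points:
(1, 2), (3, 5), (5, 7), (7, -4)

Lagrange interpolation formula:
P(x) = Σ yᵢ × Lᵢ(x)
where Lᵢ(x) = Π_{j≠i} (x - xⱼ)/(xᵢ - xⱼ)

L_0(5.1) = (5.1 - 3)/(1 - 3) × (5.1 - 5)/(1 - 5) × (5.1 - 7)/(1 - 7) = 0.008312
L_1(5.1) = (5.1 - 1)/(3 - 1) × (5.1 - 5)/(3 - 5) × (5.1 - 7)/(3 - 7) = -0.048687
L_2(5.1) = (5.1 - 1)/(5 - 1) × (5.1 - 3)/(5 - 3) × (5.1 - 7)/(5 - 7) = 1.022437
L_3(5.1) = (5.1 - 1)/(7 - 1) × (5.1 - 3)/(7 - 3) × (5.1 - 5)/(7 - 5) = 0.017937

P(5.1) = 2×L_0(5.1) + 5×L_1(5.1) + 7×L_2(5.1) + (-4)×L_3(5.1)
P(5.1) = 6.858500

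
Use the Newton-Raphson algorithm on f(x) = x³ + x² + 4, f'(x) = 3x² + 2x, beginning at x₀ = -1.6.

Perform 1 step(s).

f(x) = x³ + x² + 4
f'(x) = 3x² + 2x
x₀ = -1.6

Newton-Raphson formula: x_{n+1} = x_n - f(x_n)/f'(x_n)

Iteration 1:
  f(-1.600000) = 2.464000
  f'(-1.600000) = 4.480000
  x_1 = -1.600000 - 2.464000/4.480000 = -2.150000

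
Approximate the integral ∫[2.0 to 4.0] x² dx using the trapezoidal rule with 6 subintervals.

f(x) = x²
a = 2.0, b = 4.0, n = 6
h = (b - a)/n = 0.333333

Trapezoidal rule: (h/2)[f(x₀) + 2f(x₁) + 2f(x₂) + ... + f(xₙ)]

x_0 = 2.0000, f(x_0) = 4.000000, coefficient = 1
x_1 = 2.3333, f(x_1) = 5.444444, coefficient = 2
x_2 = 2.6667, f(x_2) = 7.111111, coefficient = 2
x_3 = 3.0000, f(x_3) = 9.000000, coefficient = 2
x_4 = 3.3333, f(x_4) = 11.111111, coefficient = 2
x_5 = 3.6667, f(x_5) = 13.444444, coefficient = 2
x_6 = 4.0000, f(x_6) = 16.000000, coefficient = 1

I ≈ (0.333333/2) × 112.222222 = 18.703704
Exact value: 18.666667
Error: 0.037037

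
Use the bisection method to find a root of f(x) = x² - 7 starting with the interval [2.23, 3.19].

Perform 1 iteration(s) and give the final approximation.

f(x) = x² - 7
Initial interval: [2.23, 3.19]

Iteration 1:
  c_1 = (2.230000 + 3.190000)/2 = 2.710000
  f(c_1) = f(2.710000) = 0.344100
  f(a) × f(c) < 0, new interval: [2.230000, 2.710000]

After 1 iteration(s), the approximation is c_1 = 2.710000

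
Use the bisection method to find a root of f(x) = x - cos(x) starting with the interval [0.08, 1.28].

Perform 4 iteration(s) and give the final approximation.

f(x) = x - cos(x)
Initial interval: [0.08, 1.28]

Iteration 1:
  c_1 = (0.080000 + 1.280000)/2 = 0.680000
  f(c_1) = f(0.680000) = -0.097573
  f(a) × f(c) ≥ 0, new interval: [0.680000, 1.280000]
Iteration 2:
  c_2 = (0.680000 + 1.280000)/2 = 0.980000
  f(c_2) = f(0.980000) = 0.422977
  f(a) × f(c) < 0, new interval: [0.680000, 0.980000]
Iteration 3:
  c_3 = (0.680000 + 0.980000)/2 = 0.830000
  f(c_3) = f(0.830000) = 0.155124
  f(a) × f(c) < 0, new interval: [0.680000, 0.830000]
Iteration 4:
  c_4 = (0.680000 + 0.830000)/2 = 0.755000
  f(c_4) = f(0.755000) = 0.026728
  f(a) × f(c) < 0, new interval: [0.680000, 0.755000]

After 4 iteration(s), the approximation is c_4 = 0.755000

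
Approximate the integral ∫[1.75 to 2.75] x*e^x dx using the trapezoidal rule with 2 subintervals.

f(x) = x*e^x
a = 1.75, b = 2.75, n = 2
h = (b - a)/n = 0.500000

Trapezoidal rule: (h/2)[f(x₀) + 2f(x₁) + 2f(x₂) + ... + f(xₙ)]

x_0 = 1.7500, f(x_0) = 10.070555, coefficient = 1
x_1 = 2.2500, f(x_1) = 21.347406, coefficient = 2
x_2 = 2.7500, f(x_2) = 43.017238, coefficient = 1

I ≈ (0.500000/2) × 95.782604 = 23.945651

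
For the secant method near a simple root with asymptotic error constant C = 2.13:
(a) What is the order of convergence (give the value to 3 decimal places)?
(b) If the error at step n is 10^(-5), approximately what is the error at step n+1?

(a) Secant method has superlinear convergence with order φ = (1+√5)/2 ≈ 1.618.
    This means |e_{n+1}| ≈ C|e_n|^1.618.

(b) With |e_n| = 10^(-5) and C = 2.13:
    |e_{n+1}| ≈ 2.13 × (10^(-5))^1.618 = 2.13 × 10^(-8.09)

(a) ≈ 1.618 (golden ratio); (b) |e_{n+1}| ≈ 1.731e-08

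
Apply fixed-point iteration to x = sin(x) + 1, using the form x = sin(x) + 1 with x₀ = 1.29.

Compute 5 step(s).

Equation: x = sin(x) + 1
Fixed-point form: x = sin(x) + 1
x₀ = 1.29

x_1 = g(1.290000) = 1.960835
x_2 = g(1.960835) = 1.924894
x_3 = g(1.924894) = 1.937960
x_4 = g(1.937960) = 1.933349
x_5 = g(1.933349) = 1.934994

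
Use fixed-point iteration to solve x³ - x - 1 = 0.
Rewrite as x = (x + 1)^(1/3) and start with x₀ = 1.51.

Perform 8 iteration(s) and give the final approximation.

Equation: x³ - x - 1 = 0
Fixed-point form: x = (x + 1)^(1/3)
x₀ = 1.51

x_1 = g(1.510000) = 1.359016
x_2 = g(1.359016) = 1.331201
x_3 = g(1.331201) = 1.325948
x_4 = g(1.325948) = 1.324952
x_5 = g(1.324952) = 1.324762
x_6 = g(1.324762) = 1.324726
x_7 = g(1.324726) = 1.324720
x_8 = g(1.324720) = 1.324718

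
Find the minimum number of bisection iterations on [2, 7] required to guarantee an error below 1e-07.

We need (b-a)/2^n ≤ 1e-07
(7 - 2)/2^n ≤ 1e-07
5/2^n ≤ 1e-07
2^n ≥ 50000000
n ≥ log₂(50000000) = 25.58
n ≥ 26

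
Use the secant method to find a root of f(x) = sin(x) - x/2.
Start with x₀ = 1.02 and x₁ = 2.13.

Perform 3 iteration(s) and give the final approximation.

f(x) = sin(x) - x/2
x₀ = 1.02, x₁ = 2.13

Secant formula: x_{n+1} = x_n - f(x_n)(x_n - x_{n-1})/(f(x_n) - f(x_{n-1}))

Iteration 1:
  f(1.020000) = 0.342108
  f(2.130000) = -0.217322
  x_2 = 2.130000 - (-0.217322)×(2.130000 - 1.020000)/(-0.217322 - 0.342108)
       = 1.698798
Iteration 2:
  f(2.130000) = -0.217322
  f(1.698798) = 0.142420
  x_3 = 1.698798 - 0.142420×(1.698798 - 2.130000)/(0.142420 - (-0.217322))
       = 1.869508
Iteration 3:
  f(1.698798) = 0.142420
  f(1.869508) = 0.020962
  x_4 = 1.869508 - 0.020962×(1.869508 - 1.698798)/(0.020962 - 0.142420)
       = 1.898971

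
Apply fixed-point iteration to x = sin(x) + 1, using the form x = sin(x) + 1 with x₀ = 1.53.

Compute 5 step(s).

Equation: x = sin(x) + 1
Fixed-point form: x = sin(x) + 1
x₀ = 1.53

x_1 = g(1.530000) = 1.999168
x_2 = g(1.999168) = 1.909643
x_3 = g(1.909643) = 1.943139
x_4 = g(1.943139) = 1.931478
x_5 = g(1.931478) = 1.935657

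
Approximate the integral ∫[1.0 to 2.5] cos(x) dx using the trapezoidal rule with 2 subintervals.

f(x) = cos(x)
a = 1.0, b = 2.5, n = 2
h = (b - a)/n = 0.750000

Trapezoidal rule: (h/2)[f(x₀) + 2f(x₁) + 2f(x₂) + ... + f(xₙ)]

x_0 = 1.0000, f(x_0) = 0.540302, coefficient = 1
x_1 = 1.7500, f(x_1) = -0.178246, coefficient = 2
x_2 = 2.5000, f(x_2) = -0.801144, coefficient = 1

I ≈ (0.750000/2) × -0.617333 = -0.231500
Exact value: -0.242999
Error: 0.011499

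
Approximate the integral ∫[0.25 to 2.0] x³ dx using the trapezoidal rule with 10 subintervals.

f(x) = x³
a = 0.25, b = 2.0, n = 10
h = (b - a)/n = 0.175000

Trapezoidal rule: (h/2)[f(x₀) + 2f(x₁) + 2f(x₂) + ... + f(xₙ)]

x_0 = 0.2500, f(x_0) = 0.015625, coefficient = 1
x_1 = 0.4250, f(x_1) = 0.076766, coefficient = 2
x_2 = 0.6000, f(x_2) = 0.216000, coefficient = 2
x_3 = 0.7750, f(x_3) = 0.465484, coefficient = 2
x_4 = 0.9500, f(x_4) = 0.857375, coefficient = 2
x_5 = 1.1250, f(x_5) = 1.423828, coefficient = 2
x_6 = 1.3000, f(x_6) = 2.197000, coefficient = 2
x_7 = 1.4750, f(x_7) = 3.209047, coefficient = 2
x_8 = 1.6500, f(x_8) = 4.492125, coefficient = 2
x_9 = 1.8250, f(x_9) = 6.078391, coefficient = 2
x_10 = 2.0000, f(x_10) = 8.000000, coefficient = 1

I ≈ (0.175000/2) × 46.047656 = 4.029170
Exact value: 3.999023
Error: 0.030146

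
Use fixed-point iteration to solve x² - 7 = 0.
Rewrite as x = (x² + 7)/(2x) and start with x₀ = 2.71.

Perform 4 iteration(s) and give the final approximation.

Equation: x² - 7 = 0
Fixed-point form: x = (x² + 7)/(2x)
x₀ = 2.71

x_1 = g(2.710000) = 2.646513
x_2 = g(2.646513) = 2.645751
x_3 = g(2.645751) = 2.645751
x_4 = g(2.645751) = 2.645751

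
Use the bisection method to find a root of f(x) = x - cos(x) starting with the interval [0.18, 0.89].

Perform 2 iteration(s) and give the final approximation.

f(x) = x - cos(x)
Initial interval: [0.18, 0.89]

Iteration 1:
  c_1 = (0.180000 + 0.890000)/2 = 0.535000
  f(c_1) = f(0.535000) = -0.325269
  f(a) × f(c) ≥ 0, new interval: [0.535000, 0.890000]
Iteration 2:
  c_2 = (0.535000 + 0.890000)/2 = 0.712500
  f(c_2) = f(0.712500) = -0.044230
  f(a) × f(c) ≥ 0, new interval: [0.712500, 0.890000]

After 2 iteration(s), the approximation is c_2 = 0.712500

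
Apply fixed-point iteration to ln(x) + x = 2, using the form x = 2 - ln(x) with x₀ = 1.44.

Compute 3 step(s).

Equation: ln(x) + x = 2
Fixed-point form: x = 2 - ln(x)
x₀ = 1.44

x_1 = g(1.440000) = 1.635357
x_2 = g(1.635357) = 1.508139
x_3 = g(1.508139) = 1.589124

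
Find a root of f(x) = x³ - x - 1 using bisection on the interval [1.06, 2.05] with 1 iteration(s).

f(x) = x³ - x - 1
Initial interval: [1.06, 2.05]

Iteration 1:
  c_1 = (1.060000 + 2.050000)/2 = 1.555000
  f(c_1) = f(1.555000) = 1.205029
  f(a) × f(c) < 0, new interval: [1.060000, 1.555000]

After 1 iteration(s), the approximation is c_1 = 1.555000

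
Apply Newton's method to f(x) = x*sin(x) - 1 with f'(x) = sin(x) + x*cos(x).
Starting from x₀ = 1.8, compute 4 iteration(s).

f(x) = x*sin(x) - 1
f'(x) = sin(x) + x*cos(x)
x₀ = 1.8

Newton-Raphson formula: x_{n+1} = x_n - f(x_n)/f'(x_n)

Iteration 1:
  f(1.800000) = 0.752926
  f'(1.800000) = 0.564884
  x_1 = 1.800000 - 0.752926/0.564884 = 0.467114
Iteration 2:
  f(0.467114) = -0.789653
  f'(0.467114) = 0.867384
  x_2 = 0.467114 - (-0.789653)/0.867384 = 1.377499
Iteration 3:
  f(1.377499) = 0.351844
  f'(1.377499) = 1.245988
  x_3 = 1.377499 - 0.351844/1.245988 = 1.095117
Iteration 4:
  f(1.095117) = -0.026461
  f'(1.095117) = 1.390482
  x_4 = 1.095117 - (-0.026461)/1.390482 = 1.114147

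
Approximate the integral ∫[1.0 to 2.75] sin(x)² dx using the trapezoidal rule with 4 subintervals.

f(x) = sin(x)²
a = 1.0, b = 2.75, n = 4
h = (b - a)/n = 0.437500

Trapezoidal rule: (h/2)[f(x₀) + 2f(x₁) + 2f(x₂) + ... + f(xₙ)]

x_0 = 1.0000, f(x_0) = 0.708073, coefficient = 1
x_1 = 1.4375, f(x_1) = 0.982337, coefficient = 2
x_2 = 1.8750, f(x_2) = 0.910280, coefficient = 2
x_3 = 2.3125, f(x_3) = 0.543639, coefficient = 2
x_4 = 2.7500, f(x_4) = 0.145665, coefficient = 1

I ≈ (0.437500/2) × 5.726250 = 1.252617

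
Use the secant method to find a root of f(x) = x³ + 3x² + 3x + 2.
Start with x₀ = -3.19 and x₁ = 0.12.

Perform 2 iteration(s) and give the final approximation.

f(x) = x³ + 3x² + 3x + 2
x₀ = -3.19, x₁ = 0.12

Secant formula: x_{n+1} = x_n - f(x_n)(x_n - x_{n-1})/(f(x_n) - f(x_{n-1}))

Iteration 1:
  f(-3.190000) = -9.503459
  f(0.120000) = 2.404928
  x_2 = 0.120000 - 2.404928×(0.120000 - (-3.190000))/(2.404928 - (-9.503459))
       = -0.548463
Iteration 2:
  f(0.120000) = 2.404928
  f(-0.548463) = 1.092062
  x_3 = -0.548463 - 1.092062×(-0.548463 - 0.120000)/(1.092062 - 2.404928)
       = -1.104500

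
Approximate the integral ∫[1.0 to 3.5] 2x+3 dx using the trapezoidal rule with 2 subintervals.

f(x) = 2x+3
a = 1.0, b = 3.5, n = 2
h = (b - a)/n = 1.250000

Trapezoidal rule: (h/2)[f(x₀) + 2f(x₁) + 2f(x₂) + ... + f(xₙ)]

x_0 = 1.0000, f(x_0) = 5.000000, coefficient = 1
x_1 = 2.2500, f(x_1) = 7.500000, coefficient = 2
x_2 = 3.5000, f(x_2) = 10.000000, coefficient = 1

I ≈ (1.250000/2) × 30.000000 = 18.750000
Exact value: 18.750000
Error: 0.000000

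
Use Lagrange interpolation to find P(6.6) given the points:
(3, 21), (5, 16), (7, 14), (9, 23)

Lagrange interpolation formula:
P(x) = Σ yᵢ × Lᵢ(x)
where Lᵢ(x) = Π_{j≠i} (x - xⱼ)/(xᵢ - xⱼ)

L_0(6.6) = (6.6 - 5)/(3 - 5) × (6.6 - 7)/(3 - 7) × (6.6 - 9)/(3 - 9) = -0.032000
L_1(6.6) = (6.6 - 3)/(5 - 3) × (6.6 - 7)/(5 - 7) × (6.6 - 9)/(5 - 9) = 0.216000
L_2(6.6) = (6.6 - 3)/(7 - 3) × (6.6 - 5)/(7 - 5) × (6.6 - 9)/(7 - 9) = 0.864000
L_3(6.6) = (6.6 - 3)/(9 - 3) × (6.6 - 5)/(9 - 5) × (6.6 - 7)/(9 - 7) = -0.048000

P(6.6) = 21×L_0(6.6) + 16×L_1(6.6) + 14×L_2(6.6) + 23×L_3(6.6)
P(6.6) = 13.776000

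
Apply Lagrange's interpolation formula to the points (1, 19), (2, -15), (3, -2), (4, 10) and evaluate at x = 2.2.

Lagrange interpolation formula:
P(x) = Σ yᵢ × Lᵢ(x)
where Lᵢ(x) = Π_{j≠i} (x - xⱼ)/(xᵢ - xⱼ)

L_0(2.2) = (2.2 - 2)/(1 - 2) × (2.2 - 3)/(1 - 3) × (2.2 - 4)/(1 - 4) = -0.048000
L_1(2.2) = (2.2 - 1)/(2 - 1) × (2.2 - 3)/(2 - 3) × (2.2 - 4)/(2 - 4) = 0.864000
L_2(2.2) = (2.2 - 1)/(3 - 1) × (2.2 - 2)/(3 - 2) × (2.2 - 4)/(3 - 4) = 0.216000
L_3(2.2) = (2.2 - 1)/(4 - 1) × (2.2 - 2)/(4 - 2) × (2.2 - 3)/(4 - 3) = -0.032000

P(2.2) = 19×L_0(2.2) + (-15)×L_1(2.2) + (-2)×L_2(2.2) + 10×L_3(2.2)
P(2.2) = -14.624000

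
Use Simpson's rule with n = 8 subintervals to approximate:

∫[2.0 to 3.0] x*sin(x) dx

f(x) = x*sin(x)
a = 2.0, b = 3.0, n = 8
h = (b - a)/n = 0.125000

Simpson's rule: (h/3)[f(x₀) + 4f(x₁) + 2f(x₂) + ... + f(xₙ)]

x_0 = 2.0000, f(x_0) = 1.818595, coefficient = 1
x_1 = 2.1250, f(x_1) = 1.806930, coefficient = 4
x_2 = 2.2500, f(x_2) = 1.750665, coefficient = 2
x_3 = 2.3750, f(x_3) = 1.647502, coefficient = 4
x_4 = 2.5000, f(x_4) = 1.496180, coefficient = 2
x_5 = 2.6250, f(x_5) = 1.296541, coefficient = 4
x_6 = 2.7500, f(x_6) = 1.049568, coefficient = 2
x_7 = 2.8750, f(x_7) = 0.757407, coefficient = 4
x_8 = 3.0000, f(x_8) = 0.423360, coefficient = 1

I ≈ (0.125000/3) × 32.868299 = 1.369512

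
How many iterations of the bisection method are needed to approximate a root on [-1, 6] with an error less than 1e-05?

We need (b-a)/2^n ≤ 1e-05
(6 - (-1))/2^n ≤ 1e-05
7/2^n ≤ 1e-05
2^n ≥ 700000
n ≥ log₂(700000) = 19.42
n ≥ 20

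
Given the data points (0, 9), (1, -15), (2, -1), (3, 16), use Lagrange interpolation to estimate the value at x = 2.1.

Lagrange interpolation formula:
P(x) = Σ yᵢ × Lᵢ(x)
where Lᵢ(x) = Π_{j≠i} (x - xⱼ)/(xᵢ - xⱼ)

L_0(2.1) = (2.1 - 1)/(0 - 1) × (2.1 - 2)/(0 - 2) × (2.1 - 3)/(0 - 3) = 0.016500
L_1(2.1) = (2.1 - 0)/(1 - 0) × (2.1 - 2)/(1 - 2) × (2.1 - 3)/(1 - 3) = -0.094500
L_2(2.1) = (2.1 - 0)/(2 - 0) × (2.1 - 1)/(2 - 1) × (2.1 - 3)/(2 - 3) = 1.039500
L_3(2.1) = (2.1 - 0)/(3 - 0) × (2.1 - 1)/(3 - 1) × (2.1 - 2)/(3 - 2) = 0.038500

P(2.1) = 9×L_0(2.1) + (-15)×L_1(2.1) + (-1)×L_2(2.1) + 16×L_3(2.1)
P(2.1) = 1.142500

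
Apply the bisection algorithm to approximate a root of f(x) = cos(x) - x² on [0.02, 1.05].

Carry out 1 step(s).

f(x) = cos(x) - x²
Initial interval: [0.02, 1.05]

Iteration 1:
  c_1 = (0.020000 + 1.050000)/2 = 0.535000
  f(c_1) = f(0.535000) = 0.574044
  f(a) × f(c) ≥ 0, new interval: [0.535000, 1.050000]

After 1 iteration(s), the approximation is c_1 = 0.535000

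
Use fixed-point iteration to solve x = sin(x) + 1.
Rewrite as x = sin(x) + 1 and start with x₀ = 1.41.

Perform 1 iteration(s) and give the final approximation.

Equation: x = sin(x) + 1
Fixed-point form: x = sin(x) + 1
x₀ = 1.41

x_1 = g(1.410000) = 1.987100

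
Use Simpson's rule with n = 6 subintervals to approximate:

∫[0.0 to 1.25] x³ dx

f(x) = x³
a = 0.0, b = 1.25, n = 6
h = (b - a)/n = 0.208333

Simpson's rule: (h/3)[f(x₀) + 4f(x₁) + 2f(x₂) + ... + f(xₙ)]

x_0 = 0.0000, f(x_0) = 0.000000, coefficient = 1
x_1 = 0.2083, f(x_1) = 0.009042, coefficient = 4
x_2 = 0.4167, f(x_2) = 0.072338, coefficient = 2
x_3 = 0.6250, f(x_3) = 0.244141, coefficient = 4
x_4 = 0.8333, f(x_4) = 0.578704, coefficient = 2
x_5 = 1.0417, f(x_5) = 1.130281, coefficient = 4
x_6 = 1.2500, f(x_6) = 1.953125, coefficient = 1

I ≈ (0.208333/3) × 8.789062 = 0.610352
Exact value: 0.610352
Error: 0.000000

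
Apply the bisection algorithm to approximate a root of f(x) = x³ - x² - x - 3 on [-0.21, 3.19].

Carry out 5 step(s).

f(x) = x³ - x² - x - 3
Initial interval: [-0.21, 3.19]

Iteration 1:
  c_1 = (-0.210000 + 3.190000)/2 = 1.490000
  f(c_1) = f(1.490000) = -3.402151
  f(a) × f(c) ≥ 0, new interval: [1.490000, 3.190000]
Iteration 2:
  c_2 = (1.490000 + 3.190000)/2 = 2.340000
  f(c_2) = f(2.340000) = 1.997304
  f(a) × f(c) < 0, new interval: [1.490000, 2.340000]
Iteration 3:
  c_3 = (1.490000 + 2.340000)/2 = 1.915000
  f(c_3) = f(1.915000) = -1.559489
  f(a) × f(c) ≥ 0, new interval: [1.915000, 2.340000]
Iteration 4:
  c_4 = (1.915000 + 2.340000)/2 = 2.127500
  f(c_4) = f(2.127500) = -0.024146
  f(a) × f(c) ≥ 0, new interval: [2.127500, 2.340000]
Iteration 5:
  c_5 = (2.127500 + 2.340000)/2 = 2.233750
  f(c_5) = f(2.233750) = 0.922217
  f(a) × f(c) < 0, new interval: [2.127500, 2.233750]

After 5 iteration(s), the approximation is c_5 = 2.233750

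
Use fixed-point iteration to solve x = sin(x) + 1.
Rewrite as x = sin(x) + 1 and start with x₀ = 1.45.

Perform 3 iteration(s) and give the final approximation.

Equation: x = sin(x) + 1
Fixed-point form: x = sin(x) + 1
x₀ = 1.45

x_1 = g(1.450000) = 1.992713
x_2 = g(1.992713) = 1.912306
x_3 = g(1.912306) = 1.942250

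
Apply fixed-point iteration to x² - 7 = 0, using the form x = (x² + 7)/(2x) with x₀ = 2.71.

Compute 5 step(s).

Equation: x² - 7 = 0
Fixed-point form: x = (x² + 7)/(2x)
x₀ = 2.71

x_1 = g(2.710000) = 2.646513
x_2 = g(2.646513) = 2.645751
x_3 = g(2.645751) = 2.645751
x_4 = g(2.645751) = 2.645751
x_5 = g(2.645751) = 2.645751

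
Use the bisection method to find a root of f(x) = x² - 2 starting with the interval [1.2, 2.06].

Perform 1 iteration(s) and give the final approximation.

f(x) = x² - 2
Initial interval: [1.2, 2.06]

Iteration 1:
  c_1 = (1.200000 + 2.060000)/2 = 1.630000
  f(c_1) = f(1.630000) = 0.656900
  f(a) × f(c) < 0, new interval: [1.200000, 1.630000]

After 1 iteration(s), the approximation is c_1 = 1.630000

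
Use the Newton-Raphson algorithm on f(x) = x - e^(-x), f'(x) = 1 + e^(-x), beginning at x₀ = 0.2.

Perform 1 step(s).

f(x) = x - e^(-x)
f'(x) = 1 + e^(-x)
x₀ = 0.2

Newton-Raphson formula: x_{n+1} = x_n - f(x_n)/f'(x_n)

Iteration 1:
  f(0.200000) = -0.618731
  f'(0.200000) = 1.818731
  x_1 = 0.200000 - (-0.618731)/1.818731 = 0.540199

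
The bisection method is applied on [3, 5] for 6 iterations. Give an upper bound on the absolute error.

Bisection error bound: |error| ≤ (b-a)/2^n
|error| ≤ (5 - 3)/2^6 = 2/2^6
|error| ≤ 0.0312500000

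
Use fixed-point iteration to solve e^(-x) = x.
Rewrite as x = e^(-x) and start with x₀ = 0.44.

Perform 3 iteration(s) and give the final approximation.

Equation: e^(-x) = x
Fixed-point form: x = e^(-x)
x₀ = 0.44

x_1 = g(0.440000) = 0.644036
x_2 = g(0.644036) = 0.525168
x_3 = g(0.525168) = 0.591456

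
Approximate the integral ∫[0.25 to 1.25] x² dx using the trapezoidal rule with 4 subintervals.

f(x) = x²
a = 0.25, b = 1.25, n = 4
h = (b - a)/n = 0.250000

Trapezoidal rule: (h/2)[f(x₀) + 2f(x₁) + 2f(x₂) + ... + f(xₙ)]

x_0 = 0.2500, f(x_0) = 0.062500, coefficient = 1
x_1 = 0.5000, f(x_1) = 0.250000, coefficient = 2
x_2 = 0.7500, f(x_2) = 0.562500, coefficient = 2
x_3 = 1.0000, f(x_3) = 1.000000, coefficient = 2
x_4 = 1.2500, f(x_4) = 1.562500, coefficient = 1

I ≈ (0.250000/2) × 5.250000 = 0.656250
Exact value: 0.645833
Error: 0.010417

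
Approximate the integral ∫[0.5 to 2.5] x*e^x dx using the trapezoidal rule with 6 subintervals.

f(x) = x*e^x
a = 0.5, b = 2.5, n = 6
h = (b - a)/n = 0.333333

Trapezoidal rule: (h/2)[f(x₀) + 2f(x₁) + 2f(x₂) + ... + f(xₙ)]

x_0 = 0.5000, f(x_0) = 0.824361, coefficient = 1
x_1 = 0.8333, f(x_1) = 1.917480, coefficient = 2
x_2 = 1.1667, f(x_2) = 3.746482, coefficient = 2
x_3 = 1.5000, f(x_3) = 6.722534, coefficient = 2
x_4 = 1.8333, f(x_4) = 11.466952, coefficient = 2
x_5 = 2.1667, f(x_5) = 18.913133, coefficient = 2
x_6 = 2.5000, f(x_6) = 30.456235, coefficient = 1

I ≈ (0.333333/2) × 116.813757 = 19.468959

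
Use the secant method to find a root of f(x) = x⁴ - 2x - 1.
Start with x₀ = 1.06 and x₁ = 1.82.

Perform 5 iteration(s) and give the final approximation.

f(x) = x⁴ - 2x - 1
x₀ = 1.06, x₁ = 1.82

Secant formula: x_{n+1} = x_n - f(x_n)(x_n - x_{n-1})/(f(x_n) - f(x_{n-1}))

Iteration 1:
  f(1.060000) = -1.857523
  f(1.820000) = 6.331994
  x_2 = 1.820000 - 6.331994×(1.820000 - 1.060000)/(6.331994 - (-1.857523))
       = 1.232381
Iteration 2:
  f(1.820000) = 6.331994
  f(1.232381) = -1.158121
  x_3 = 1.232381 - (-1.158121)×(1.232381 - 1.820000)/(-1.158121 - 6.331994)
       = 1.323239
Iteration 3:
  f(1.232381) = -1.158121
  f(1.323239) = -0.580615
  x_4 = 1.323239 - (-0.580615)×(1.323239 - 1.232381)/(-0.580615 - (-1.158121))
       = 1.414585
Iteration 4:
  f(1.323239) = -0.580615
  f(1.414585) = 0.175036
  x_5 = 1.414585 - 0.175036×(1.414585 - 1.323239)/(0.175036 - (-0.580615))
       = 1.393426
Iteration 5:
  f(1.414585) = 0.175036
  f(1.393426) = -0.016901
  x_6 = 1.393426 - (-0.016901)×(1.393426 - 1.414585)/(-0.016901 - 0.175036)
       = 1.395289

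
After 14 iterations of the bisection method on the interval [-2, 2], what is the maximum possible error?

Bisection error bound: |error| ≤ (b-a)/2^n
|error| ≤ (2 - (-2))/2^14 = 4/2^14
|error| ≤ 0.0002441406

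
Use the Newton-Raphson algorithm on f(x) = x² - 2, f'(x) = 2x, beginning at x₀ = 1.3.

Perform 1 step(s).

f(x) = x² - 2
f'(x) = 2x
x₀ = 1.3

Newton-Raphson formula: x_{n+1} = x_n - f(x_n)/f'(x_n)

Iteration 1:
  f(1.300000) = -0.310000
  f'(1.300000) = 2.600000
  x_1 = 1.300000 - (-0.310000)/2.600000 = 1.419231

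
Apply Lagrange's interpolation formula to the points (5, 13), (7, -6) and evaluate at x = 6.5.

Lagrange interpolation formula:
P(x) = Σ yᵢ × Lᵢ(x)
where Lᵢ(x) = Π_{j≠i} (x - xⱼ)/(xᵢ - xⱼ)

L_0(6.5) = (6.5 - 7)/(5 - 7) = 0.250000
L_1(6.5) = (6.5 - 5)/(7 - 5) = 0.750000

P(6.5) = 13×L_0(6.5) + (-6)×L_1(6.5)
P(6.5) = -1.250000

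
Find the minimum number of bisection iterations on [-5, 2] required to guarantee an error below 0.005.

We need (b-a)/2^n ≤ 0.005
(2 - (-5))/2^n ≤ 0.005
7/2^n ≤ 0.005
2^n ≥ 1400
n ≥ log₂(1400) = 10.45
n ≥ 11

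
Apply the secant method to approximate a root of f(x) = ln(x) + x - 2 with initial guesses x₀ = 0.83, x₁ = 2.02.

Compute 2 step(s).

f(x) = ln(x) + x - 2
x₀ = 0.83, x₁ = 2.02

Secant formula: x_{n+1} = x_n - f(x_n)(x_n - x_{n-1})/(f(x_n) - f(x_{n-1}))

Iteration 1:
  f(0.830000) = -1.356330
  f(2.020000) = 0.723098
  x_2 = 2.020000 - 0.723098×(2.020000 - 0.830000)/(0.723098 - (-1.356330))
       = 1.606191
Iteration 2:
  f(2.020000) = 0.723098
  f(1.606191) = 0.080056
  x_3 = 1.606191 - 0.080056×(1.606191 - 2.020000)/(0.080056 - 0.723098)
       = 1.554673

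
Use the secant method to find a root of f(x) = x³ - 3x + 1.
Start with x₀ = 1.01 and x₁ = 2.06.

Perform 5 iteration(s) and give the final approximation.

f(x) = x³ - 3x + 1
x₀ = 1.01, x₁ = 2.06

Secant formula: x_{n+1} = x_n - f(x_n)(x_n - x_{n-1})/(f(x_n) - f(x_{n-1}))

Iteration 1:
  f(1.010000) = -0.999699
  f(2.060000) = 3.561816
  x_2 = 2.060000 - 3.561816×(2.060000 - 1.010000)/(3.561816 - (-0.999699))
       = 1.240117
Iteration 2:
  f(2.060000) = 3.561816
  f(1.240117) = -0.813187
  x_3 = 1.240117 - (-0.813187)×(1.240117 - 2.060000)/(-0.813187 - 3.561816)
       = 1.392510
Iteration 3:
  f(1.240117) = -0.813187
  f(1.392510) = -0.477336
  x_4 = 1.392510 - (-0.477336)×(1.392510 - 1.240117)/(-0.477336 - (-0.813187))
       = 1.609102
Iteration 4:
  f(1.392510) = -0.477336
  f(1.609102) = 0.338995
  x_5 = 1.609102 - 0.338995×(1.609102 - 1.392510)/(0.338995 - (-0.477336))
       = 1.519158
Iteration 5:
  f(1.609102) = 0.338995
  f(1.519158) = -0.051497
  x_6 = 1.519158 - (-0.051497)×(1.519158 - 1.609102)/(-0.051497 - 0.338995)
       = 1.531020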